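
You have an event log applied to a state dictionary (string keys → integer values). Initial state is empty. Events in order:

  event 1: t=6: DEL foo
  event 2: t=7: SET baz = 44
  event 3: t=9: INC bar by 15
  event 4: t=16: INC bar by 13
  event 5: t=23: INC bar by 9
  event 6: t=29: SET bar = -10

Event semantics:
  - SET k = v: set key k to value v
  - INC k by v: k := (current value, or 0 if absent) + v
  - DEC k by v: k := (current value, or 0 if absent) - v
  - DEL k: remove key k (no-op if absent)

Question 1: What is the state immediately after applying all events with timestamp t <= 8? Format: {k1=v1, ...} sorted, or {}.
Answer: {baz=44}

Derivation:
Apply events with t <= 8 (2 events):
  after event 1 (t=6: DEL foo): {}
  after event 2 (t=7: SET baz = 44): {baz=44}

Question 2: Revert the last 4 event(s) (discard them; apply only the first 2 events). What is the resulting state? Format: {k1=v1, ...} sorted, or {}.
Answer: {baz=44}

Derivation:
Keep first 2 events (discard last 4):
  after event 1 (t=6: DEL foo): {}
  after event 2 (t=7: SET baz = 44): {baz=44}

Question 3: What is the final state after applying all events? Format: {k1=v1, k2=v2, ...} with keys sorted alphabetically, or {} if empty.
  after event 1 (t=6: DEL foo): {}
  after event 2 (t=7: SET baz = 44): {baz=44}
  after event 3 (t=9: INC bar by 15): {bar=15, baz=44}
  after event 4 (t=16: INC bar by 13): {bar=28, baz=44}
  after event 5 (t=23: INC bar by 9): {bar=37, baz=44}
  after event 6 (t=29: SET bar = -10): {bar=-10, baz=44}

Answer: {bar=-10, baz=44}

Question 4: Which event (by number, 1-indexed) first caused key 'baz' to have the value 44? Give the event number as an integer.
Looking for first event where baz becomes 44:
  event 2: baz (absent) -> 44  <-- first match

Answer: 2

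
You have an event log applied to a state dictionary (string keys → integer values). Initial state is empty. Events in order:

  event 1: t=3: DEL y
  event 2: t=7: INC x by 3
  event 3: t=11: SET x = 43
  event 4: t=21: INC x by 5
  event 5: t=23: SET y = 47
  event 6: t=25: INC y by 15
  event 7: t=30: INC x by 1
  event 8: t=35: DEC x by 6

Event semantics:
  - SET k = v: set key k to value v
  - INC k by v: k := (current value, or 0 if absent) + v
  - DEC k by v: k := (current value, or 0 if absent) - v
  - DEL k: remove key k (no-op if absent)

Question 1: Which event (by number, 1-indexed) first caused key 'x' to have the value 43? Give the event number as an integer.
Looking for first event where x becomes 43:
  event 2: x = 3
  event 3: x 3 -> 43  <-- first match

Answer: 3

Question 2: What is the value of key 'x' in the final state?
Answer: 43

Derivation:
Track key 'x' through all 8 events:
  event 1 (t=3: DEL y): x unchanged
  event 2 (t=7: INC x by 3): x (absent) -> 3
  event 3 (t=11: SET x = 43): x 3 -> 43
  event 4 (t=21: INC x by 5): x 43 -> 48
  event 5 (t=23: SET y = 47): x unchanged
  event 6 (t=25: INC y by 15): x unchanged
  event 7 (t=30: INC x by 1): x 48 -> 49
  event 8 (t=35: DEC x by 6): x 49 -> 43
Final: x = 43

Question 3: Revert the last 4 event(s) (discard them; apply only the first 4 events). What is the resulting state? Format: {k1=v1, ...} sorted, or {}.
Answer: {x=48}

Derivation:
Keep first 4 events (discard last 4):
  after event 1 (t=3: DEL y): {}
  after event 2 (t=7: INC x by 3): {x=3}
  after event 3 (t=11: SET x = 43): {x=43}
  after event 4 (t=21: INC x by 5): {x=48}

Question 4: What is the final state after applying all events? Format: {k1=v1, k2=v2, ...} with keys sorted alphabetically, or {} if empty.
Answer: {x=43, y=62}

Derivation:
  after event 1 (t=3: DEL y): {}
  after event 2 (t=7: INC x by 3): {x=3}
  after event 3 (t=11: SET x = 43): {x=43}
  after event 4 (t=21: INC x by 5): {x=48}
  after event 5 (t=23: SET y = 47): {x=48, y=47}
  after event 6 (t=25: INC y by 15): {x=48, y=62}
  after event 7 (t=30: INC x by 1): {x=49, y=62}
  after event 8 (t=35: DEC x by 6): {x=43, y=62}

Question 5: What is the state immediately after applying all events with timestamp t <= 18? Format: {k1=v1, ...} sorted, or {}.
Apply events with t <= 18 (3 events):
  after event 1 (t=3: DEL y): {}
  after event 2 (t=7: INC x by 3): {x=3}
  after event 3 (t=11: SET x = 43): {x=43}

Answer: {x=43}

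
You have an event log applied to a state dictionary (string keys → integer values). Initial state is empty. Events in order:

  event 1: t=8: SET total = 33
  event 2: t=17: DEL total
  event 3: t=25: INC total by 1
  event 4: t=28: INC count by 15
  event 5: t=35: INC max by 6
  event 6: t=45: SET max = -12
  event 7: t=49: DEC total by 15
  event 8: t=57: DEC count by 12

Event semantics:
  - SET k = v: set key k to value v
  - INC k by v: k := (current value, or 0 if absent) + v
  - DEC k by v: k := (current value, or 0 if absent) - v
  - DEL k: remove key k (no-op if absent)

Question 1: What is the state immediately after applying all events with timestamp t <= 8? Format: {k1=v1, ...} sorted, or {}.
Apply events with t <= 8 (1 events):
  after event 1 (t=8: SET total = 33): {total=33}

Answer: {total=33}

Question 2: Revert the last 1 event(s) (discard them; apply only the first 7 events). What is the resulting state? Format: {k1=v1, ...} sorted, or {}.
Answer: {count=15, max=-12, total=-14}

Derivation:
Keep first 7 events (discard last 1):
  after event 1 (t=8: SET total = 33): {total=33}
  after event 2 (t=17: DEL total): {}
  after event 3 (t=25: INC total by 1): {total=1}
  after event 4 (t=28: INC count by 15): {count=15, total=1}
  after event 5 (t=35: INC max by 6): {count=15, max=6, total=1}
  after event 6 (t=45: SET max = -12): {count=15, max=-12, total=1}
  after event 7 (t=49: DEC total by 15): {count=15, max=-12, total=-14}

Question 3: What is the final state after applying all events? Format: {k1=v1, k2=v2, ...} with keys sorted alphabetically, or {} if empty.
Answer: {count=3, max=-12, total=-14}

Derivation:
  after event 1 (t=8: SET total = 33): {total=33}
  after event 2 (t=17: DEL total): {}
  after event 3 (t=25: INC total by 1): {total=1}
  after event 4 (t=28: INC count by 15): {count=15, total=1}
  after event 5 (t=35: INC max by 6): {count=15, max=6, total=1}
  after event 6 (t=45: SET max = -12): {count=15, max=-12, total=1}
  after event 7 (t=49: DEC total by 15): {count=15, max=-12, total=-14}
  after event 8 (t=57: DEC count by 12): {count=3, max=-12, total=-14}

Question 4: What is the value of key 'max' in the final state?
Track key 'max' through all 8 events:
  event 1 (t=8: SET total = 33): max unchanged
  event 2 (t=17: DEL total): max unchanged
  event 3 (t=25: INC total by 1): max unchanged
  event 4 (t=28: INC count by 15): max unchanged
  event 5 (t=35: INC max by 6): max (absent) -> 6
  event 6 (t=45: SET max = -12): max 6 -> -12
  event 7 (t=49: DEC total by 15): max unchanged
  event 8 (t=57: DEC count by 12): max unchanged
Final: max = -12

Answer: -12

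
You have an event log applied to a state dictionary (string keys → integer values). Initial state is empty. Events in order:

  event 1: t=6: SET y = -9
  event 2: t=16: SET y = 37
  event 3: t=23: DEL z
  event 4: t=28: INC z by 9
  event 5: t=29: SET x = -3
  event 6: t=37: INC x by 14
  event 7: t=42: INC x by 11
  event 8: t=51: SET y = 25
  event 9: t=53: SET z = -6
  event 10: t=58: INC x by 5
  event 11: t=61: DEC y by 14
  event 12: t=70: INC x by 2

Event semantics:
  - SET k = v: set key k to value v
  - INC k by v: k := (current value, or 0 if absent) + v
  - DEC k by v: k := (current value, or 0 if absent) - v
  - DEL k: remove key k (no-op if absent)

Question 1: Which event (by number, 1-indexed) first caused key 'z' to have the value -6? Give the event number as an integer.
Answer: 9

Derivation:
Looking for first event where z becomes -6:
  event 4: z = 9
  event 5: z = 9
  event 6: z = 9
  event 7: z = 9
  event 8: z = 9
  event 9: z 9 -> -6  <-- first match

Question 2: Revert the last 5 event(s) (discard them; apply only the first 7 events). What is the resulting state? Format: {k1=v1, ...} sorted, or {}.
Keep first 7 events (discard last 5):
  after event 1 (t=6: SET y = -9): {y=-9}
  after event 2 (t=16: SET y = 37): {y=37}
  after event 3 (t=23: DEL z): {y=37}
  after event 4 (t=28: INC z by 9): {y=37, z=9}
  after event 5 (t=29: SET x = -3): {x=-3, y=37, z=9}
  after event 6 (t=37: INC x by 14): {x=11, y=37, z=9}
  after event 7 (t=42: INC x by 11): {x=22, y=37, z=9}

Answer: {x=22, y=37, z=9}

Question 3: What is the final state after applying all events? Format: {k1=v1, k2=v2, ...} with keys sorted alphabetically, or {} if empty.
Answer: {x=29, y=11, z=-6}

Derivation:
  after event 1 (t=6: SET y = -9): {y=-9}
  after event 2 (t=16: SET y = 37): {y=37}
  after event 3 (t=23: DEL z): {y=37}
  after event 4 (t=28: INC z by 9): {y=37, z=9}
  after event 5 (t=29: SET x = -3): {x=-3, y=37, z=9}
  after event 6 (t=37: INC x by 14): {x=11, y=37, z=9}
  after event 7 (t=42: INC x by 11): {x=22, y=37, z=9}
  after event 8 (t=51: SET y = 25): {x=22, y=25, z=9}
  after event 9 (t=53: SET z = -6): {x=22, y=25, z=-6}
  after event 10 (t=58: INC x by 5): {x=27, y=25, z=-6}
  after event 11 (t=61: DEC y by 14): {x=27, y=11, z=-6}
  after event 12 (t=70: INC x by 2): {x=29, y=11, z=-6}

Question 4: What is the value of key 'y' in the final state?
Track key 'y' through all 12 events:
  event 1 (t=6: SET y = -9): y (absent) -> -9
  event 2 (t=16: SET y = 37): y -9 -> 37
  event 3 (t=23: DEL z): y unchanged
  event 4 (t=28: INC z by 9): y unchanged
  event 5 (t=29: SET x = -3): y unchanged
  event 6 (t=37: INC x by 14): y unchanged
  event 7 (t=42: INC x by 11): y unchanged
  event 8 (t=51: SET y = 25): y 37 -> 25
  event 9 (t=53: SET z = -6): y unchanged
  event 10 (t=58: INC x by 5): y unchanged
  event 11 (t=61: DEC y by 14): y 25 -> 11
  event 12 (t=70: INC x by 2): y unchanged
Final: y = 11

Answer: 11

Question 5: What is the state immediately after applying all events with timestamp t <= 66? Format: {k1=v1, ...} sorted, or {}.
Apply events with t <= 66 (11 events):
  after event 1 (t=6: SET y = -9): {y=-9}
  after event 2 (t=16: SET y = 37): {y=37}
  after event 3 (t=23: DEL z): {y=37}
  after event 4 (t=28: INC z by 9): {y=37, z=9}
  after event 5 (t=29: SET x = -3): {x=-3, y=37, z=9}
  after event 6 (t=37: INC x by 14): {x=11, y=37, z=9}
  after event 7 (t=42: INC x by 11): {x=22, y=37, z=9}
  after event 8 (t=51: SET y = 25): {x=22, y=25, z=9}
  after event 9 (t=53: SET z = -6): {x=22, y=25, z=-6}
  after event 10 (t=58: INC x by 5): {x=27, y=25, z=-6}
  after event 11 (t=61: DEC y by 14): {x=27, y=11, z=-6}

Answer: {x=27, y=11, z=-6}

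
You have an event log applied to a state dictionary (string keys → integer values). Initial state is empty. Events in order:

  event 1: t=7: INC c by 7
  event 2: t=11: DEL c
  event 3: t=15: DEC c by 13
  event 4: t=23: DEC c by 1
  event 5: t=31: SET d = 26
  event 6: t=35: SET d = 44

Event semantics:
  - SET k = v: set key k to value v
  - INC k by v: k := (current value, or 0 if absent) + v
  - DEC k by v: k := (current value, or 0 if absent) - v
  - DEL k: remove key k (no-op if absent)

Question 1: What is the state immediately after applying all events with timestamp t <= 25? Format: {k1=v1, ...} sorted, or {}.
Apply events with t <= 25 (4 events):
  after event 1 (t=7: INC c by 7): {c=7}
  after event 2 (t=11: DEL c): {}
  after event 3 (t=15: DEC c by 13): {c=-13}
  after event 4 (t=23: DEC c by 1): {c=-14}

Answer: {c=-14}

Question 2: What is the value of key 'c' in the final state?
Track key 'c' through all 6 events:
  event 1 (t=7: INC c by 7): c (absent) -> 7
  event 2 (t=11: DEL c): c 7 -> (absent)
  event 3 (t=15: DEC c by 13): c (absent) -> -13
  event 4 (t=23: DEC c by 1): c -13 -> -14
  event 5 (t=31: SET d = 26): c unchanged
  event 6 (t=35: SET d = 44): c unchanged
Final: c = -14

Answer: -14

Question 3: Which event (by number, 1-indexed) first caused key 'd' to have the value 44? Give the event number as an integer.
Answer: 6

Derivation:
Looking for first event where d becomes 44:
  event 5: d = 26
  event 6: d 26 -> 44  <-- first match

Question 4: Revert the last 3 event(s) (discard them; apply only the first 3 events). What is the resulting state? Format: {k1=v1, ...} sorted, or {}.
Answer: {c=-13}

Derivation:
Keep first 3 events (discard last 3):
  after event 1 (t=7: INC c by 7): {c=7}
  after event 2 (t=11: DEL c): {}
  after event 3 (t=15: DEC c by 13): {c=-13}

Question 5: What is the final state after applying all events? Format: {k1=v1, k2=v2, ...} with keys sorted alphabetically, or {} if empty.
  after event 1 (t=7: INC c by 7): {c=7}
  after event 2 (t=11: DEL c): {}
  after event 3 (t=15: DEC c by 13): {c=-13}
  after event 4 (t=23: DEC c by 1): {c=-14}
  after event 5 (t=31: SET d = 26): {c=-14, d=26}
  after event 6 (t=35: SET d = 44): {c=-14, d=44}

Answer: {c=-14, d=44}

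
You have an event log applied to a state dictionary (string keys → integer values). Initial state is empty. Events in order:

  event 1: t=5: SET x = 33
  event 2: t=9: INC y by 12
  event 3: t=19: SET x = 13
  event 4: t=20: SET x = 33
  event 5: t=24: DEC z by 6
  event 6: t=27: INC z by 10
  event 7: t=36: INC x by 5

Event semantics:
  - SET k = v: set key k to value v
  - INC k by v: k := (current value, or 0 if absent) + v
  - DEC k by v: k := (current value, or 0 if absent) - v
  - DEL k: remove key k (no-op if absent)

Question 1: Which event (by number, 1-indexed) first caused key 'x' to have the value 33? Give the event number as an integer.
Looking for first event where x becomes 33:
  event 1: x (absent) -> 33  <-- first match

Answer: 1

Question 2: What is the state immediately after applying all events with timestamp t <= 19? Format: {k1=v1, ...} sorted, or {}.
Answer: {x=13, y=12}

Derivation:
Apply events with t <= 19 (3 events):
  after event 1 (t=5: SET x = 33): {x=33}
  after event 2 (t=9: INC y by 12): {x=33, y=12}
  after event 3 (t=19: SET x = 13): {x=13, y=12}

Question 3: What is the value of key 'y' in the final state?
Track key 'y' through all 7 events:
  event 1 (t=5: SET x = 33): y unchanged
  event 2 (t=9: INC y by 12): y (absent) -> 12
  event 3 (t=19: SET x = 13): y unchanged
  event 4 (t=20: SET x = 33): y unchanged
  event 5 (t=24: DEC z by 6): y unchanged
  event 6 (t=27: INC z by 10): y unchanged
  event 7 (t=36: INC x by 5): y unchanged
Final: y = 12

Answer: 12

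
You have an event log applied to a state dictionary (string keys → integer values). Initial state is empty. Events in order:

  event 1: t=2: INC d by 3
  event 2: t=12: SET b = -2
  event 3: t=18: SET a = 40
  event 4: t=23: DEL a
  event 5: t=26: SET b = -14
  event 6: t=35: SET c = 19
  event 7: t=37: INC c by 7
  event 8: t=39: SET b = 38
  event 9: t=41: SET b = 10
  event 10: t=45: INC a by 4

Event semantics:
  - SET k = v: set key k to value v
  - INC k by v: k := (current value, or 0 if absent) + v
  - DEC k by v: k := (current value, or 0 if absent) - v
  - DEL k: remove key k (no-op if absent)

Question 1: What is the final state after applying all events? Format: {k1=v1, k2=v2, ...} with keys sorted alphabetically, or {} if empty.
  after event 1 (t=2: INC d by 3): {d=3}
  after event 2 (t=12: SET b = -2): {b=-2, d=3}
  after event 3 (t=18: SET a = 40): {a=40, b=-2, d=3}
  after event 4 (t=23: DEL a): {b=-2, d=3}
  after event 5 (t=26: SET b = -14): {b=-14, d=3}
  after event 6 (t=35: SET c = 19): {b=-14, c=19, d=3}
  after event 7 (t=37: INC c by 7): {b=-14, c=26, d=3}
  after event 8 (t=39: SET b = 38): {b=38, c=26, d=3}
  after event 9 (t=41: SET b = 10): {b=10, c=26, d=3}
  after event 10 (t=45: INC a by 4): {a=4, b=10, c=26, d=3}

Answer: {a=4, b=10, c=26, d=3}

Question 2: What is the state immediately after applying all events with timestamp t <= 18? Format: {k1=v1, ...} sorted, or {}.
Answer: {a=40, b=-2, d=3}

Derivation:
Apply events with t <= 18 (3 events):
  after event 1 (t=2: INC d by 3): {d=3}
  after event 2 (t=12: SET b = -2): {b=-2, d=3}
  after event 3 (t=18: SET a = 40): {a=40, b=-2, d=3}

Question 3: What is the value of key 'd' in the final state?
Answer: 3

Derivation:
Track key 'd' through all 10 events:
  event 1 (t=2: INC d by 3): d (absent) -> 3
  event 2 (t=12: SET b = -2): d unchanged
  event 3 (t=18: SET a = 40): d unchanged
  event 4 (t=23: DEL a): d unchanged
  event 5 (t=26: SET b = -14): d unchanged
  event 6 (t=35: SET c = 19): d unchanged
  event 7 (t=37: INC c by 7): d unchanged
  event 8 (t=39: SET b = 38): d unchanged
  event 9 (t=41: SET b = 10): d unchanged
  event 10 (t=45: INC a by 4): d unchanged
Final: d = 3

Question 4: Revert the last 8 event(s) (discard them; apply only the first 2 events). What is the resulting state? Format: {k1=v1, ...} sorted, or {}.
Keep first 2 events (discard last 8):
  after event 1 (t=2: INC d by 3): {d=3}
  after event 2 (t=12: SET b = -2): {b=-2, d=3}

Answer: {b=-2, d=3}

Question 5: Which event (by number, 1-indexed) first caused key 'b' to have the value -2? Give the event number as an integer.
Answer: 2

Derivation:
Looking for first event where b becomes -2:
  event 2: b (absent) -> -2  <-- first match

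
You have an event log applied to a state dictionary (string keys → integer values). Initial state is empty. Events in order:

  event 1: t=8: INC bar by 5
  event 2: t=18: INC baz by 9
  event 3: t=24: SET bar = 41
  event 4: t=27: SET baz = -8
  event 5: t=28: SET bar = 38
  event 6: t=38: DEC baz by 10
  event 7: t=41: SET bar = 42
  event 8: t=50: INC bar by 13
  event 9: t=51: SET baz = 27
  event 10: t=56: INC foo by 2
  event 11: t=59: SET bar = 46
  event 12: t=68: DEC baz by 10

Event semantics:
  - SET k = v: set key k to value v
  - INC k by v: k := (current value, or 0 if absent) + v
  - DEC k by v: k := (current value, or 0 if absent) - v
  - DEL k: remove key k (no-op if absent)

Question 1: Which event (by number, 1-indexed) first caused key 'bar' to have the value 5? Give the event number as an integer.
Looking for first event where bar becomes 5:
  event 1: bar (absent) -> 5  <-- first match

Answer: 1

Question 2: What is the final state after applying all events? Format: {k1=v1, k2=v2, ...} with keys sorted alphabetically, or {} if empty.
  after event 1 (t=8: INC bar by 5): {bar=5}
  after event 2 (t=18: INC baz by 9): {bar=5, baz=9}
  after event 3 (t=24: SET bar = 41): {bar=41, baz=9}
  after event 4 (t=27: SET baz = -8): {bar=41, baz=-8}
  after event 5 (t=28: SET bar = 38): {bar=38, baz=-8}
  after event 6 (t=38: DEC baz by 10): {bar=38, baz=-18}
  after event 7 (t=41: SET bar = 42): {bar=42, baz=-18}
  after event 8 (t=50: INC bar by 13): {bar=55, baz=-18}
  after event 9 (t=51: SET baz = 27): {bar=55, baz=27}
  after event 10 (t=56: INC foo by 2): {bar=55, baz=27, foo=2}
  after event 11 (t=59: SET bar = 46): {bar=46, baz=27, foo=2}
  after event 12 (t=68: DEC baz by 10): {bar=46, baz=17, foo=2}

Answer: {bar=46, baz=17, foo=2}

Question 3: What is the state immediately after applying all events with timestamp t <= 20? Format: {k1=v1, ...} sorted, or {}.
Answer: {bar=5, baz=9}

Derivation:
Apply events with t <= 20 (2 events):
  after event 1 (t=8: INC bar by 5): {bar=5}
  after event 2 (t=18: INC baz by 9): {bar=5, baz=9}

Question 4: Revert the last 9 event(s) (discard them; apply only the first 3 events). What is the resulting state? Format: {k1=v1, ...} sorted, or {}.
Answer: {bar=41, baz=9}

Derivation:
Keep first 3 events (discard last 9):
  after event 1 (t=8: INC bar by 5): {bar=5}
  after event 2 (t=18: INC baz by 9): {bar=5, baz=9}
  after event 3 (t=24: SET bar = 41): {bar=41, baz=9}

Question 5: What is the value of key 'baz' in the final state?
Answer: 17

Derivation:
Track key 'baz' through all 12 events:
  event 1 (t=8: INC bar by 5): baz unchanged
  event 2 (t=18: INC baz by 9): baz (absent) -> 9
  event 3 (t=24: SET bar = 41): baz unchanged
  event 4 (t=27: SET baz = -8): baz 9 -> -8
  event 5 (t=28: SET bar = 38): baz unchanged
  event 6 (t=38: DEC baz by 10): baz -8 -> -18
  event 7 (t=41: SET bar = 42): baz unchanged
  event 8 (t=50: INC bar by 13): baz unchanged
  event 9 (t=51: SET baz = 27): baz -18 -> 27
  event 10 (t=56: INC foo by 2): baz unchanged
  event 11 (t=59: SET bar = 46): baz unchanged
  event 12 (t=68: DEC baz by 10): baz 27 -> 17
Final: baz = 17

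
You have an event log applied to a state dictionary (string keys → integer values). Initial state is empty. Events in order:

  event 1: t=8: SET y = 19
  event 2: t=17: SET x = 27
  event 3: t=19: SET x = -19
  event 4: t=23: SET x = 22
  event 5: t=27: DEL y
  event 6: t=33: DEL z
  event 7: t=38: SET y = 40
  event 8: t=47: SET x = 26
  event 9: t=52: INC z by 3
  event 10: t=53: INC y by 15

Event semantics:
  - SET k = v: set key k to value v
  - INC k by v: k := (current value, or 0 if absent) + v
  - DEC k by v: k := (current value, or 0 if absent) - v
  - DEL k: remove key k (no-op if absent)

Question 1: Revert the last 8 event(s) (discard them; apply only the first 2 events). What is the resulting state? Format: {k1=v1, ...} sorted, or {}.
Keep first 2 events (discard last 8):
  after event 1 (t=8: SET y = 19): {y=19}
  after event 2 (t=17: SET x = 27): {x=27, y=19}

Answer: {x=27, y=19}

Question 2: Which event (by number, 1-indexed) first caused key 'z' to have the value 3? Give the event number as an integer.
Answer: 9

Derivation:
Looking for first event where z becomes 3:
  event 9: z (absent) -> 3  <-- first match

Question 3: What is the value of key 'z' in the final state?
Answer: 3

Derivation:
Track key 'z' through all 10 events:
  event 1 (t=8: SET y = 19): z unchanged
  event 2 (t=17: SET x = 27): z unchanged
  event 3 (t=19: SET x = -19): z unchanged
  event 4 (t=23: SET x = 22): z unchanged
  event 5 (t=27: DEL y): z unchanged
  event 6 (t=33: DEL z): z (absent) -> (absent)
  event 7 (t=38: SET y = 40): z unchanged
  event 8 (t=47: SET x = 26): z unchanged
  event 9 (t=52: INC z by 3): z (absent) -> 3
  event 10 (t=53: INC y by 15): z unchanged
Final: z = 3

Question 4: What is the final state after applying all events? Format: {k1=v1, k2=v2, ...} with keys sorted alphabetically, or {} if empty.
Answer: {x=26, y=55, z=3}

Derivation:
  after event 1 (t=8: SET y = 19): {y=19}
  after event 2 (t=17: SET x = 27): {x=27, y=19}
  after event 3 (t=19: SET x = -19): {x=-19, y=19}
  after event 4 (t=23: SET x = 22): {x=22, y=19}
  after event 5 (t=27: DEL y): {x=22}
  after event 6 (t=33: DEL z): {x=22}
  after event 7 (t=38: SET y = 40): {x=22, y=40}
  after event 8 (t=47: SET x = 26): {x=26, y=40}
  after event 9 (t=52: INC z by 3): {x=26, y=40, z=3}
  after event 10 (t=53: INC y by 15): {x=26, y=55, z=3}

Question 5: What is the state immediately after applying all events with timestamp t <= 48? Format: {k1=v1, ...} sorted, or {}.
Apply events with t <= 48 (8 events):
  after event 1 (t=8: SET y = 19): {y=19}
  after event 2 (t=17: SET x = 27): {x=27, y=19}
  after event 3 (t=19: SET x = -19): {x=-19, y=19}
  after event 4 (t=23: SET x = 22): {x=22, y=19}
  after event 5 (t=27: DEL y): {x=22}
  after event 6 (t=33: DEL z): {x=22}
  after event 7 (t=38: SET y = 40): {x=22, y=40}
  after event 8 (t=47: SET x = 26): {x=26, y=40}

Answer: {x=26, y=40}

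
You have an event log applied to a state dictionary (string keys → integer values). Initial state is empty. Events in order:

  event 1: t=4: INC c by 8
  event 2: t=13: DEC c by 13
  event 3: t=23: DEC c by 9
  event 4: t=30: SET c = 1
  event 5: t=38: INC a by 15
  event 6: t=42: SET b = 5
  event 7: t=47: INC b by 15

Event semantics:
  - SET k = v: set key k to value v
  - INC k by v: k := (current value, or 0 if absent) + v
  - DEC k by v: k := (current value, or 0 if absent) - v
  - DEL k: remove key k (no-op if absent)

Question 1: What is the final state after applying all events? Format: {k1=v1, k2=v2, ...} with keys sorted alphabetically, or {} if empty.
  after event 1 (t=4: INC c by 8): {c=8}
  after event 2 (t=13: DEC c by 13): {c=-5}
  after event 3 (t=23: DEC c by 9): {c=-14}
  after event 4 (t=30: SET c = 1): {c=1}
  after event 5 (t=38: INC a by 15): {a=15, c=1}
  after event 6 (t=42: SET b = 5): {a=15, b=5, c=1}
  after event 7 (t=47: INC b by 15): {a=15, b=20, c=1}

Answer: {a=15, b=20, c=1}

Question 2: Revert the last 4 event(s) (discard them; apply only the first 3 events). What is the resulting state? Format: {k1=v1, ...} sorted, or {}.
Keep first 3 events (discard last 4):
  after event 1 (t=4: INC c by 8): {c=8}
  after event 2 (t=13: DEC c by 13): {c=-5}
  after event 3 (t=23: DEC c by 9): {c=-14}

Answer: {c=-14}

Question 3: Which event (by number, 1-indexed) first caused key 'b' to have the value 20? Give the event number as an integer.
Looking for first event where b becomes 20:
  event 6: b = 5
  event 7: b 5 -> 20  <-- first match

Answer: 7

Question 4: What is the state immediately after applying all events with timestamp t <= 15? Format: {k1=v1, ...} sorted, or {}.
Apply events with t <= 15 (2 events):
  after event 1 (t=4: INC c by 8): {c=8}
  after event 2 (t=13: DEC c by 13): {c=-5}

Answer: {c=-5}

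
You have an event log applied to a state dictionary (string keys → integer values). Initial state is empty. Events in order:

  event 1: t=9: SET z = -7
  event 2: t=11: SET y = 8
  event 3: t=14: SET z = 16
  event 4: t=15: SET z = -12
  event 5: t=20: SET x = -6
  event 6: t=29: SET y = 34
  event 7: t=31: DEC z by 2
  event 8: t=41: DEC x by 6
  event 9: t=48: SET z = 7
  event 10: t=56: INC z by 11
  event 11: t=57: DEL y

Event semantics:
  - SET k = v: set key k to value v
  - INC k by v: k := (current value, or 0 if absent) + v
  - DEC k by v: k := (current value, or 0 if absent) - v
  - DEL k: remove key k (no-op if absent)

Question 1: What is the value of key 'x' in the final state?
Answer: -12

Derivation:
Track key 'x' through all 11 events:
  event 1 (t=9: SET z = -7): x unchanged
  event 2 (t=11: SET y = 8): x unchanged
  event 3 (t=14: SET z = 16): x unchanged
  event 4 (t=15: SET z = -12): x unchanged
  event 5 (t=20: SET x = -6): x (absent) -> -6
  event 6 (t=29: SET y = 34): x unchanged
  event 7 (t=31: DEC z by 2): x unchanged
  event 8 (t=41: DEC x by 6): x -6 -> -12
  event 9 (t=48: SET z = 7): x unchanged
  event 10 (t=56: INC z by 11): x unchanged
  event 11 (t=57: DEL y): x unchanged
Final: x = -12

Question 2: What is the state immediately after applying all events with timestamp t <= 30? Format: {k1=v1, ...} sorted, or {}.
Answer: {x=-6, y=34, z=-12}

Derivation:
Apply events with t <= 30 (6 events):
  after event 1 (t=9: SET z = -7): {z=-7}
  after event 2 (t=11: SET y = 8): {y=8, z=-7}
  after event 3 (t=14: SET z = 16): {y=8, z=16}
  after event 4 (t=15: SET z = -12): {y=8, z=-12}
  after event 5 (t=20: SET x = -6): {x=-6, y=8, z=-12}
  after event 6 (t=29: SET y = 34): {x=-6, y=34, z=-12}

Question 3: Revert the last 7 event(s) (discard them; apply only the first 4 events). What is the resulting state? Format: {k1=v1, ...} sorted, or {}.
Keep first 4 events (discard last 7):
  after event 1 (t=9: SET z = -7): {z=-7}
  after event 2 (t=11: SET y = 8): {y=8, z=-7}
  after event 3 (t=14: SET z = 16): {y=8, z=16}
  after event 4 (t=15: SET z = -12): {y=8, z=-12}

Answer: {y=8, z=-12}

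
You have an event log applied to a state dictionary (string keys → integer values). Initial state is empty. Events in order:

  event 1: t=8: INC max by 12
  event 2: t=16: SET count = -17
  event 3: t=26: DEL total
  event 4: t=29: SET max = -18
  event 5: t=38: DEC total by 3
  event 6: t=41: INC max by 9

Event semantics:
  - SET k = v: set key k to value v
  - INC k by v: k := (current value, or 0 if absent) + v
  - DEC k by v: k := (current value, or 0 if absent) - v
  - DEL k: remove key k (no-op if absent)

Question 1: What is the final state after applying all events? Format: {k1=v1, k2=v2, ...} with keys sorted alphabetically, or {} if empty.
  after event 1 (t=8: INC max by 12): {max=12}
  after event 2 (t=16: SET count = -17): {count=-17, max=12}
  after event 3 (t=26: DEL total): {count=-17, max=12}
  after event 4 (t=29: SET max = -18): {count=-17, max=-18}
  after event 5 (t=38: DEC total by 3): {count=-17, max=-18, total=-3}
  after event 6 (t=41: INC max by 9): {count=-17, max=-9, total=-3}

Answer: {count=-17, max=-9, total=-3}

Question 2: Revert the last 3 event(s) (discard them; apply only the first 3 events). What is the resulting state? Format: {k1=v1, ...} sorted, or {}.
Answer: {count=-17, max=12}

Derivation:
Keep first 3 events (discard last 3):
  after event 1 (t=8: INC max by 12): {max=12}
  after event 2 (t=16: SET count = -17): {count=-17, max=12}
  after event 3 (t=26: DEL total): {count=-17, max=12}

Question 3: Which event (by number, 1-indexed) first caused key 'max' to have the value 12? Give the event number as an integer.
Looking for first event where max becomes 12:
  event 1: max (absent) -> 12  <-- first match

Answer: 1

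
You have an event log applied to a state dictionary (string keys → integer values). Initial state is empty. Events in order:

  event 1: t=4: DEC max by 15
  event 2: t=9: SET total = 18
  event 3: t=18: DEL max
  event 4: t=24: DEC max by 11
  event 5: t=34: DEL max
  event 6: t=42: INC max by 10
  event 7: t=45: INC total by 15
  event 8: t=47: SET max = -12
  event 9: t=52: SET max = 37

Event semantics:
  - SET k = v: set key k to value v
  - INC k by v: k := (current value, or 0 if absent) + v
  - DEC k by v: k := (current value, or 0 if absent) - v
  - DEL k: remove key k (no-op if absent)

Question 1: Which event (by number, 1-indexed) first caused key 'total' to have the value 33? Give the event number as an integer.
Answer: 7

Derivation:
Looking for first event where total becomes 33:
  event 2: total = 18
  event 3: total = 18
  event 4: total = 18
  event 5: total = 18
  event 6: total = 18
  event 7: total 18 -> 33  <-- first match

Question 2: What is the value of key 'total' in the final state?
Track key 'total' through all 9 events:
  event 1 (t=4: DEC max by 15): total unchanged
  event 2 (t=9: SET total = 18): total (absent) -> 18
  event 3 (t=18: DEL max): total unchanged
  event 4 (t=24: DEC max by 11): total unchanged
  event 5 (t=34: DEL max): total unchanged
  event 6 (t=42: INC max by 10): total unchanged
  event 7 (t=45: INC total by 15): total 18 -> 33
  event 8 (t=47: SET max = -12): total unchanged
  event 9 (t=52: SET max = 37): total unchanged
Final: total = 33

Answer: 33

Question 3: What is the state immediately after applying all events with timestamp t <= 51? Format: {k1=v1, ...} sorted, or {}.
Answer: {max=-12, total=33}

Derivation:
Apply events with t <= 51 (8 events):
  after event 1 (t=4: DEC max by 15): {max=-15}
  after event 2 (t=9: SET total = 18): {max=-15, total=18}
  after event 3 (t=18: DEL max): {total=18}
  after event 4 (t=24: DEC max by 11): {max=-11, total=18}
  after event 5 (t=34: DEL max): {total=18}
  after event 6 (t=42: INC max by 10): {max=10, total=18}
  after event 7 (t=45: INC total by 15): {max=10, total=33}
  after event 8 (t=47: SET max = -12): {max=-12, total=33}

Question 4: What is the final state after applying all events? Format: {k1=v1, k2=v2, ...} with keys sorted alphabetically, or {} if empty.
  after event 1 (t=4: DEC max by 15): {max=-15}
  after event 2 (t=9: SET total = 18): {max=-15, total=18}
  after event 3 (t=18: DEL max): {total=18}
  after event 4 (t=24: DEC max by 11): {max=-11, total=18}
  after event 5 (t=34: DEL max): {total=18}
  after event 6 (t=42: INC max by 10): {max=10, total=18}
  after event 7 (t=45: INC total by 15): {max=10, total=33}
  after event 8 (t=47: SET max = -12): {max=-12, total=33}
  after event 9 (t=52: SET max = 37): {max=37, total=33}

Answer: {max=37, total=33}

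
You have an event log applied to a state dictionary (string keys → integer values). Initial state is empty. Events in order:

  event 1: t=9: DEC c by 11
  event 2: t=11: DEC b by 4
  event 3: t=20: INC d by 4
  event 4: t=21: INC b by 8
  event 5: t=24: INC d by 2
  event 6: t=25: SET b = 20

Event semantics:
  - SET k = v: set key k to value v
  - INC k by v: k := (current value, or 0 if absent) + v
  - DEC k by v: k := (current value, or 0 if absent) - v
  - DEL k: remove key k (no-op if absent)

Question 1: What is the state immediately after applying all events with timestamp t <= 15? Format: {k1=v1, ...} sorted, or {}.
Apply events with t <= 15 (2 events):
  after event 1 (t=9: DEC c by 11): {c=-11}
  after event 2 (t=11: DEC b by 4): {b=-4, c=-11}

Answer: {b=-4, c=-11}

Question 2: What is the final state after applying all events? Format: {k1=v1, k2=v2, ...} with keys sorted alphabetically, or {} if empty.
  after event 1 (t=9: DEC c by 11): {c=-11}
  after event 2 (t=11: DEC b by 4): {b=-4, c=-11}
  after event 3 (t=20: INC d by 4): {b=-4, c=-11, d=4}
  after event 4 (t=21: INC b by 8): {b=4, c=-11, d=4}
  after event 5 (t=24: INC d by 2): {b=4, c=-11, d=6}
  after event 6 (t=25: SET b = 20): {b=20, c=-11, d=6}

Answer: {b=20, c=-11, d=6}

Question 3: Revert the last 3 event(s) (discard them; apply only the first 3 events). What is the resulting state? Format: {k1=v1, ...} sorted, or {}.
Answer: {b=-4, c=-11, d=4}

Derivation:
Keep first 3 events (discard last 3):
  after event 1 (t=9: DEC c by 11): {c=-11}
  after event 2 (t=11: DEC b by 4): {b=-4, c=-11}
  after event 3 (t=20: INC d by 4): {b=-4, c=-11, d=4}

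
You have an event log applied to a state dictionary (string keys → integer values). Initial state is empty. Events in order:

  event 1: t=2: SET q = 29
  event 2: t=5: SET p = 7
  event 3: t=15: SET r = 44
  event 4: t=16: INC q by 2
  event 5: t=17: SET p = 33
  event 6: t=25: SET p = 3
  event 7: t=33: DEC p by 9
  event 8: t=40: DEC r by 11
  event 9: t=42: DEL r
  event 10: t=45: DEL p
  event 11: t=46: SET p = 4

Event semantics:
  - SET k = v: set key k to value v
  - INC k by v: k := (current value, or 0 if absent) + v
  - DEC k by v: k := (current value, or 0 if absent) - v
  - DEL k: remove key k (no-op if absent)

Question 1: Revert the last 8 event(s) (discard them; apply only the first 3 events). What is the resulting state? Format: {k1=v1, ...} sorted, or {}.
Keep first 3 events (discard last 8):
  after event 1 (t=2: SET q = 29): {q=29}
  after event 2 (t=5: SET p = 7): {p=7, q=29}
  after event 3 (t=15: SET r = 44): {p=7, q=29, r=44}

Answer: {p=7, q=29, r=44}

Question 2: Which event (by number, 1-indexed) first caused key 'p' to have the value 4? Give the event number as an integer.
Looking for first event where p becomes 4:
  event 2: p = 7
  event 3: p = 7
  event 4: p = 7
  event 5: p = 33
  event 6: p = 3
  event 7: p = -6
  event 8: p = -6
  event 9: p = -6
  event 10: p = (absent)
  event 11: p (absent) -> 4  <-- first match

Answer: 11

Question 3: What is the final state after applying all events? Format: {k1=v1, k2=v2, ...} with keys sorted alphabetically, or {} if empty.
Answer: {p=4, q=31}

Derivation:
  after event 1 (t=2: SET q = 29): {q=29}
  after event 2 (t=5: SET p = 7): {p=7, q=29}
  after event 3 (t=15: SET r = 44): {p=7, q=29, r=44}
  after event 4 (t=16: INC q by 2): {p=7, q=31, r=44}
  after event 5 (t=17: SET p = 33): {p=33, q=31, r=44}
  after event 6 (t=25: SET p = 3): {p=3, q=31, r=44}
  after event 7 (t=33: DEC p by 9): {p=-6, q=31, r=44}
  after event 8 (t=40: DEC r by 11): {p=-6, q=31, r=33}
  after event 9 (t=42: DEL r): {p=-6, q=31}
  after event 10 (t=45: DEL p): {q=31}
  after event 11 (t=46: SET p = 4): {p=4, q=31}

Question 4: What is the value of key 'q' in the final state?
Answer: 31

Derivation:
Track key 'q' through all 11 events:
  event 1 (t=2: SET q = 29): q (absent) -> 29
  event 2 (t=5: SET p = 7): q unchanged
  event 3 (t=15: SET r = 44): q unchanged
  event 4 (t=16: INC q by 2): q 29 -> 31
  event 5 (t=17: SET p = 33): q unchanged
  event 6 (t=25: SET p = 3): q unchanged
  event 7 (t=33: DEC p by 9): q unchanged
  event 8 (t=40: DEC r by 11): q unchanged
  event 9 (t=42: DEL r): q unchanged
  event 10 (t=45: DEL p): q unchanged
  event 11 (t=46: SET p = 4): q unchanged
Final: q = 31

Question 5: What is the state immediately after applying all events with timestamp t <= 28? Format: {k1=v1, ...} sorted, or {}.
Apply events with t <= 28 (6 events):
  after event 1 (t=2: SET q = 29): {q=29}
  after event 2 (t=5: SET p = 7): {p=7, q=29}
  after event 3 (t=15: SET r = 44): {p=7, q=29, r=44}
  after event 4 (t=16: INC q by 2): {p=7, q=31, r=44}
  after event 5 (t=17: SET p = 33): {p=33, q=31, r=44}
  after event 6 (t=25: SET p = 3): {p=3, q=31, r=44}

Answer: {p=3, q=31, r=44}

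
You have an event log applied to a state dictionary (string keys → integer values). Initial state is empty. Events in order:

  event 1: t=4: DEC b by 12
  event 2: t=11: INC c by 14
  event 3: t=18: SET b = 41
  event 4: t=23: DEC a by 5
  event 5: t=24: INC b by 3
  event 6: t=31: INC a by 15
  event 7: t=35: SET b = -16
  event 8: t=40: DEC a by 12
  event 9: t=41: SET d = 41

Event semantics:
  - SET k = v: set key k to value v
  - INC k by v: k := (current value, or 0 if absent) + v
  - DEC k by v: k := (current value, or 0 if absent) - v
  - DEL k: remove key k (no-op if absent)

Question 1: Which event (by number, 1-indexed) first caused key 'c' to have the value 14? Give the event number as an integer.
Looking for first event where c becomes 14:
  event 2: c (absent) -> 14  <-- first match

Answer: 2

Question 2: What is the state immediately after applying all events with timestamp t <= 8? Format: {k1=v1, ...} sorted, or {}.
Answer: {b=-12}

Derivation:
Apply events with t <= 8 (1 events):
  after event 1 (t=4: DEC b by 12): {b=-12}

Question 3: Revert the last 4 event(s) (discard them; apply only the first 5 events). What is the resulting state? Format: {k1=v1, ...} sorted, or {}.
Keep first 5 events (discard last 4):
  after event 1 (t=4: DEC b by 12): {b=-12}
  after event 2 (t=11: INC c by 14): {b=-12, c=14}
  after event 3 (t=18: SET b = 41): {b=41, c=14}
  after event 4 (t=23: DEC a by 5): {a=-5, b=41, c=14}
  after event 5 (t=24: INC b by 3): {a=-5, b=44, c=14}

Answer: {a=-5, b=44, c=14}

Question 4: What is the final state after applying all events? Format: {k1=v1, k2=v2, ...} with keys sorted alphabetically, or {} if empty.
  after event 1 (t=4: DEC b by 12): {b=-12}
  after event 2 (t=11: INC c by 14): {b=-12, c=14}
  after event 3 (t=18: SET b = 41): {b=41, c=14}
  after event 4 (t=23: DEC a by 5): {a=-5, b=41, c=14}
  after event 5 (t=24: INC b by 3): {a=-5, b=44, c=14}
  after event 6 (t=31: INC a by 15): {a=10, b=44, c=14}
  after event 7 (t=35: SET b = -16): {a=10, b=-16, c=14}
  after event 8 (t=40: DEC a by 12): {a=-2, b=-16, c=14}
  after event 9 (t=41: SET d = 41): {a=-2, b=-16, c=14, d=41}

Answer: {a=-2, b=-16, c=14, d=41}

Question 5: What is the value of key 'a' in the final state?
Track key 'a' through all 9 events:
  event 1 (t=4: DEC b by 12): a unchanged
  event 2 (t=11: INC c by 14): a unchanged
  event 3 (t=18: SET b = 41): a unchanged
  event 4 (t=23: DEC a by 5): a (absent) -> -5
  event 5 (t=24: INC b by 3): a unchanged
  event 6 (t=31: INC a by 15): a -5 -> 10
  event 7 (t=35: SET b = -16): a unchanged
  event 8 (t=40: DEC a by 12): a 10 -> -2
  event 9 (t=41: SET d = 41): a unchanged
Final: a = -2

Answer: -2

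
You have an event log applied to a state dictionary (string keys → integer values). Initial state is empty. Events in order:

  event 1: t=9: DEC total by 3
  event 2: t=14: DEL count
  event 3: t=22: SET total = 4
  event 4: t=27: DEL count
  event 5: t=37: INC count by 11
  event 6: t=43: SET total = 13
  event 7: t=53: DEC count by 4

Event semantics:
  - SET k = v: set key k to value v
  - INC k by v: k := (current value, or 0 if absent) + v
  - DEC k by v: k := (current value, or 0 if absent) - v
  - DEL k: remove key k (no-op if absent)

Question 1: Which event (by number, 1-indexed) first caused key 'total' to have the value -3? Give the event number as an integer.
Looking for first event where total becomes -3:
  event 1: total (absent) -> -3  <-- first match

Answer: 1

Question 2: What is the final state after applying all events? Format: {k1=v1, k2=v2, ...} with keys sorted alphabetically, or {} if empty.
  after event 1 (t=9: DEC total by 3): {total=-3}
  after event 2 (t=14: DEL count): {total=-3}
  after event 3 (t=22: SET total = 4): {total=4}
  after event 4 (t=27: DEL count): {total=4}
  after event 5 (t=37: INC count by 11): {count=11, total=4}
  after event 6 (t=43: SET total = 13): {count=11, total=13}
  after event 7 (t=53: DEC count by 4): {count=7, total=13}

Answer: {count=7, total=13}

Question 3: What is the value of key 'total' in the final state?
Track key 'total' through all 7 events:
  event 1 (t=9: DEC total by 3): total (absent) -> -3
  event 2 (t=14: DEL count): total unchanged
  event 3 (t=22: SET total = 4): total -3 -> 4
  event 4 (t=27: DEL count): total unchanged
  event 5 (t=37: INC count by 11): total unchanged
  event 6 (t=43: SET total = 13): total 4 -> 13
  event 7 (t=53: DEC count by 4): total unchanged
Final: total = 13

Answer: 13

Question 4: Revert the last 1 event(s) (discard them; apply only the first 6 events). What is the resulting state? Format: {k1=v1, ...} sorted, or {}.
Keep first 6 events (discard last 1):
  after event 1 (t=9: DEC total by 3): {total=-3}
  after event 2 (t=14: DEL count): {total=-3}
  after event 3 (t=22: SET total = 4): {total=4}
  after event 4 (t=27: DEL count): {total=4}
  after event 5 (t=37: INC count by 11): {count=11, total=4}
  after event 6 (t=43: SET total = 13): {count=11, total=13}

Answer: {count=11, total=13}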